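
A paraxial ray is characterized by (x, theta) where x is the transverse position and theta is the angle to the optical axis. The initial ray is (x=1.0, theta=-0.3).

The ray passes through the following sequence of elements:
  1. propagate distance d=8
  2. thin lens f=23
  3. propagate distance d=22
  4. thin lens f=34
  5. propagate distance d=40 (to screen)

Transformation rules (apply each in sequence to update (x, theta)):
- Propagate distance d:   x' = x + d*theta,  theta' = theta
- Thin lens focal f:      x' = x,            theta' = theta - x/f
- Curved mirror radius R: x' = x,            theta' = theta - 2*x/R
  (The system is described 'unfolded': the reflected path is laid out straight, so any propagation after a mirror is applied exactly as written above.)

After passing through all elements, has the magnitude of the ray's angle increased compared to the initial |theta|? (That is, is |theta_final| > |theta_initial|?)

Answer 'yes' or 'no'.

Initial: x=1.0000 theta=-0.3000
After 1 (propagate distance d=8): x=-1.4000 theta=-0.3000
After 2 (thin lens f=23): x=-1.4000 theta=-11/46 (≈-0.2391)
After 3 (propagate distance d=22): x=-766/115 (≈-6.6609) theta=-11/46 (≈-0.2391)
After 4 (thin lens f=34): x=-766/115 (≈-6.6609) theta=-169/3910 (≈-0.0432)
After 5 (propagate distance d=40 (to screen)): x=-16402/1955 (≈-8.3898) theta=-169/3910 (≈-0.0432)
|theta_initial|=0.3000 |theta_final|=169/3910 (≈0.0432) -> not increased

Answer: no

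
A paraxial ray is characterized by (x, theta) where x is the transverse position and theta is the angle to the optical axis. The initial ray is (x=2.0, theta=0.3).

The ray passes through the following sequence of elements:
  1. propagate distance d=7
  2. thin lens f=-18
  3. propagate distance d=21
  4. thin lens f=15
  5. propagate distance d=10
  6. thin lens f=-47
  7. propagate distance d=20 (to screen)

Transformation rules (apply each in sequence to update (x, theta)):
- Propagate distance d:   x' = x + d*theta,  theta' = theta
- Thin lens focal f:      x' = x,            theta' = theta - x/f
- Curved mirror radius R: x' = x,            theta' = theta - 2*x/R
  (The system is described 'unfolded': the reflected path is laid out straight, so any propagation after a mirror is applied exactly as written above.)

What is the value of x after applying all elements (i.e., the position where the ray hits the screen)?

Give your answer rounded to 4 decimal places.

Initial: x=2.0000 theta=0.3000
After 1 (propagate distance d=7): x=4.1000 theta=0.3000
After 2 (thin lens f=-18): x=4.1000 theta=19/36 (≈0.5278)
After 3 (propagate distance d=21): x=911/60 (≈15.1833) theta=19/36 (≈0.5278)
After 4 (thin lens f=15): x=911/60 (≈15.1833) theta=-109/225 (≈-0.4844)
After 5 (propagate distance d=10): x=1861/180 (≈10.3389) theta=-109/225 (≈-0.4844)
After 6 (thin lens f=-47): x=1861/180 (≈10.3389) theta=-1243/4700 (≈-0.2645)
After 7 (propagate distance d=20 (to screen)): x=42719/8460 (≈5.0495) theta=-1243/4700 (≈-0.2645)
Rounded to 4 decimal places: x = 5.0495

Answer: 5.0495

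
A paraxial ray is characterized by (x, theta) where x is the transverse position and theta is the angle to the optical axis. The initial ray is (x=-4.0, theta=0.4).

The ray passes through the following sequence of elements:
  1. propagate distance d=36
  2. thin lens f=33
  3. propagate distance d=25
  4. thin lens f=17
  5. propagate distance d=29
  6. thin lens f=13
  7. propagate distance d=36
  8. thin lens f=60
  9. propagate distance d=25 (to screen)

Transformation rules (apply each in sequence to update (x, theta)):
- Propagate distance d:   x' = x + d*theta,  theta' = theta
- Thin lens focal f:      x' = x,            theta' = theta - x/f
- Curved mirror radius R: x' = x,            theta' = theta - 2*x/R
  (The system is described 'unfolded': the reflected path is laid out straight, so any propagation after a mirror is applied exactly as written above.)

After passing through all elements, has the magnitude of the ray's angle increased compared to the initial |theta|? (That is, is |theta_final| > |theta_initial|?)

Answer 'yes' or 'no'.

Initial: x=-4.0000 theta=0.4000
After 1 (propagate distance d=36): x=10.4000 theta=0.4000
After 2 (thin lens f=33): x=10.4000 theta=14/165 (≈0.0848)
After 3 (propagate distance d=25): x=2066/165 (≈12.5212) theta=14/165 (≈0.0848)
After 4 (thin lens f=17): x=2066/165 (≈12.5212) theta=-1828/2805 (≈-0.6517)
After 5 (propagate distance d=29): x=-3578/561 (≈-6.3779) theta=-1828/2805 (≈-0.6517)
After 6 (thin lens f=13): x=-3578/561 (≈-6.3779) theta=-178/1105 (≈-0.1611)
After 7 (propagate distance d=36): x=-444034/36465 (≈-12.1770) theta=-178/1105 (≈-0.1611)
After 8 (thin lens f=60): x=-444034/36465 (≈-12.1770) theta=45797/1093950 (≈0.0419)
After 9 (propagate distance d=25 (to screen)): x=-2435219/218790 (≈-11.1304) theta=45797/1093950 (≈0.0419)
|theta_initial|=0.4000 |theta_final|=45797/1093950 (≈0.0419) -> not increased

Answer: no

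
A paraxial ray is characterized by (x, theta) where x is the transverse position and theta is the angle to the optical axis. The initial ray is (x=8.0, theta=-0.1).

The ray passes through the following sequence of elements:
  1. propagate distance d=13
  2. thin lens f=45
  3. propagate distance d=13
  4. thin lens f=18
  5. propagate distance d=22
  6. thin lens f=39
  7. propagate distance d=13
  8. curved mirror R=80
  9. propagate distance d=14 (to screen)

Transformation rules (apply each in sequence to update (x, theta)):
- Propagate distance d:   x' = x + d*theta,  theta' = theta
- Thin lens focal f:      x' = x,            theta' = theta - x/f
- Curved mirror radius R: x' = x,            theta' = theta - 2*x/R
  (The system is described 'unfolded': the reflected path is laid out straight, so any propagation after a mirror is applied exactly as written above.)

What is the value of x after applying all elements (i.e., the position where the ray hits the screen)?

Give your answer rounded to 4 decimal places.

Answer: -10.3729

Derivation:
Initial: x=8.0000 theta=-0.1000
After 1 (propagate distance d=13): x=6.7000 theta=-0.1000
After 2 (thin lens f=45): x=6.7000 theta=-56/225 (≈-0.2489)
After 3 (propagate distance d=13): x=1559/450 (≈3.4644) theta=-56/225 (≈-0.2489)
After 4 (thin lens f=18): x=1559/450 (≈3.4644) theta=-143/324 (≈-0.4414)
After 5 (propagate distance d=22): x=-12647/2025 (≈-6.2454) theta=-143/324 (≈-0.4414)
After 6 (thin lens f=39): x=-12647/2025 (≈-6.2454) theta=-88837/315900 (≈-0.2812)
After 7 (propagate distance d=13): x=-240601/24300 (≈-9.9013) theta=-88837/315900 (≈-0.2812)
After 8 (curved mirror R=80): x=-240601/24300 (≈-9.9013) theta=-141889/4212000 (≈-0.0337)
After 9 (propagate distance d=14 (to screen)): x=-65535929/6318000 (≈-10.3729) theta=-141889/4212000 (≈-0.0337)
Rounded to 4 decimal places: x = -10.3729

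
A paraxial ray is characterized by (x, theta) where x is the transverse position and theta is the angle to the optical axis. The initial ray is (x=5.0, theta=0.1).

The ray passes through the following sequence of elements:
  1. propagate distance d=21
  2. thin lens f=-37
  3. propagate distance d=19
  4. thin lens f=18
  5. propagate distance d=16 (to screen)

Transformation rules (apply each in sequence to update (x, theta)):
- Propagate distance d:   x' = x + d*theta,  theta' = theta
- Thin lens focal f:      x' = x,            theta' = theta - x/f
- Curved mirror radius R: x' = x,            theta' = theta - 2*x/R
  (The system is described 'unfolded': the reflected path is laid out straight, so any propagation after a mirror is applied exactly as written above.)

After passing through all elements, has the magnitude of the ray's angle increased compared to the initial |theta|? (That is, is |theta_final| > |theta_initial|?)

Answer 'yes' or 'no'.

Initial: x=5.0000 theta=0.1000
After 1 (propagate distance d=21): x=7.1000 theta=0.1000
After 2 (thin lens f=-37): x=7.1000 theta=54/185 (≈0.2919)
After 3 (propagate distance d=19): x=4679/370 (≈12.6459) theta=54/185 (≈0.2919)
After 4 (thin lens f=18): x=4679/370 (≈12.6459) theta=-547/1332 (≈-0.4107)
After 5 (propagate distance d=16 (to screen)): x=20231/3330 (≈6.0754) theta=-547/1332 (≈-0.4107)
|theta_initial|=0.1000 |theta_final|=547/1332 (≈0.4107) -> increased

Answer: yes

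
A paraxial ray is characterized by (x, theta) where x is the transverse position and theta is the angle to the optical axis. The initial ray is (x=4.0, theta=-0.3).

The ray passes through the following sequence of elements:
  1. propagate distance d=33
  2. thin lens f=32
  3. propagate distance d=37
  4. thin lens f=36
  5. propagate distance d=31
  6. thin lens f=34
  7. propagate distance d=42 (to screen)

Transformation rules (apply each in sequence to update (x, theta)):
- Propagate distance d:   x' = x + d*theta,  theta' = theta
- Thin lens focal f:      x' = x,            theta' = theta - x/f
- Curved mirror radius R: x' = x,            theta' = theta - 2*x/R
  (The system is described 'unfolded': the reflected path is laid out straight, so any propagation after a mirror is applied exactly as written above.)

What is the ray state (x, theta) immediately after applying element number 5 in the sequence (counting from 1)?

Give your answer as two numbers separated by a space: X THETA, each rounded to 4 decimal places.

Initial: x=4.0000 theta=-0.3000
After 1 (propagate distance d=33): x=-5.9000 theta=-0.3000
After 2 (thin lens f=32): x=-5.9000 theta=-37/320 (≈-0.1156)
After 3 (propagate distance d=37): x=-3257/320 (≈-10.1781) theta=-37/320 (≈-0.1156)
After 4 (thin lens f=36): x=-3257/320 (≈-10.1781) theta=385/2304 (≈0.1671)
After 5 (propagate distance d=31): x=-57577/11520 (≈-4.9980) theta=385/2304 (≈0.1671)
Rounded to 4 decimal places: x = -4.9980, theta = 0.1671

Answer: -4.9980 0.1671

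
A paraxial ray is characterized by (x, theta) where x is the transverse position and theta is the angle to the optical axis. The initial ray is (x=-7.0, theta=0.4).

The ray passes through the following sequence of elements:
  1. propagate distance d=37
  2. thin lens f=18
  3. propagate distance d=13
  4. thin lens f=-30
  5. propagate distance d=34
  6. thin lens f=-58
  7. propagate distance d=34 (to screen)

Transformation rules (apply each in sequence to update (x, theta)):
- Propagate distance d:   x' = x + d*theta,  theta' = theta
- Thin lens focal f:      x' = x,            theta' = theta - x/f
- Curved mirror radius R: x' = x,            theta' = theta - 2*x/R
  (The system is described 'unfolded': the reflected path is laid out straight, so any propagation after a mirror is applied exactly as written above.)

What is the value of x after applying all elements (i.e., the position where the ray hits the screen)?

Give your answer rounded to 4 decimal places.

Answer: 30.3460

Derivation:
Initial: x=-7.0000 theta=0.4000
After 1 (propagate distance d=37): x=7.8000 theta=0.4000
After 2 (thin lens f=18): x=7.8000 theta=-1/30 (≈-0.0333)
After 3 (propagate distance d=13): x=221/30 (≈7.3667) theta=-1/30 (≈-0.0333)
After 4 (thin lens f=-30): x=221/30 (≈7.3667) theta=191/900 (≈0.2122)
After 5 (propagate distance d=34): x=3281/225 (≈14.5822) theta=191/900 (≈0.2122)
After 6 (thin lens f=-58): x=3281/225 (≈14.5822) theta=12101/26100 (≈0.4636)
After 7 (propagate distance d=34 (to screen)): x=26401/870 (≈30.3460) theta=12101/26100 (≈0.4636)
Rounded to 4 decimal places: x = 30.3460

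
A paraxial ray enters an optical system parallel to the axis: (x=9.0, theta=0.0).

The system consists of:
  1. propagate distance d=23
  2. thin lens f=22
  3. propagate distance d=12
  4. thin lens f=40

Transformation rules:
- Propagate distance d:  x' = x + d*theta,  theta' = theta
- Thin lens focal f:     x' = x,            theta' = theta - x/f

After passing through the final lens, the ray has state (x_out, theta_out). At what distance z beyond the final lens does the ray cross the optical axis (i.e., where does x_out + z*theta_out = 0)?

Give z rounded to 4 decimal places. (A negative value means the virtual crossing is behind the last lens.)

Initial: x=9.0000 theta=0.0000
After 1 (propagate distance d=23): x=9.0000 theta=0.0000
After 2 (thin lens f=22): x=9.0000 theta=-9/22 (≈-0.4091)
After 3 (propagate distance d=12): x=45/11 (≈4.0909) theta=-9/22 (≈-0.4091)
After 4 (thin lens f=40): x=45/11 (≈4.0909) theta=-45/88 (≈-0.5114)
z_focus = -x_out/theta_out = -(45/11)/(-45/88) = 8.0000
Rounded to 4 decimal places: z = 8.0000

Answer: 8.0000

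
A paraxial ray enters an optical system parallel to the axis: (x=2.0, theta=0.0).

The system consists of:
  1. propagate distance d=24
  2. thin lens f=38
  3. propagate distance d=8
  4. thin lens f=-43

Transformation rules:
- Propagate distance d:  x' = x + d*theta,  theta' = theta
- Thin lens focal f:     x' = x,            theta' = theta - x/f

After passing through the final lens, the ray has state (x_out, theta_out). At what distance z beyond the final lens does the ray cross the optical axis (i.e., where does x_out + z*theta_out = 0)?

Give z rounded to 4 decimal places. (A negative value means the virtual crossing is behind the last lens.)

Initial: x=2.0000 theta=0.0000
After 1 (propagate distance d=24): x=2.0000 theta=0.0000
After 2 (thin lens f=38): x=2.0000 theta=-1/19 (≈-0.0526)
After 3 (propagate distance d=8): x=30/19 (≈1.5789) theta=-1/19 (≈-0.0526)
After 4 (thin lens f=-43): x=30/19 (≈1.5789) theta=-13/817 (≈-0.0159)
z_focus = -x_out/theta_out = -(30/19)/(-13/817) = 1290/13 ≈ 99.2308
Rounded to 4 decimal places: z = 99.2308

Answer: 99.2308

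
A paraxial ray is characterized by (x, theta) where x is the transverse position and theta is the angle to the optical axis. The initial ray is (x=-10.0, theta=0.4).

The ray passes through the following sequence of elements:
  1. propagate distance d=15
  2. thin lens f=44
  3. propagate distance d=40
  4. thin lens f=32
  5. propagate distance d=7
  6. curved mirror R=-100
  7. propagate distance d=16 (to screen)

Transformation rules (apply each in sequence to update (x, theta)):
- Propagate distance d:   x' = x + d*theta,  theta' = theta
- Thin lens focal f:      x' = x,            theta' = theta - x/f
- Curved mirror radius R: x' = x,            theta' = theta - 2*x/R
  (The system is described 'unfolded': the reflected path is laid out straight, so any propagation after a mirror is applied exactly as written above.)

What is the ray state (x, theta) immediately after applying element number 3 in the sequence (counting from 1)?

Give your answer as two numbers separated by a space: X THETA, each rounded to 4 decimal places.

Answer: 15.6364 0.4909

Derivation:
Initial: x=-10.0000 theta=0.4000
After 1 (propagate distance d=15): x=-4.0000 theta=0.4000
After 2 (thin lens f=44): x=-4.0000 theta=27/55 (≈0.4909)
After 3 (propagate distance d=40): x=172/11 (≈15.6364) theta=27/55 (≈0.4909)
Rounded to 4 decimal places: x = 15.6364, theta = 0.4909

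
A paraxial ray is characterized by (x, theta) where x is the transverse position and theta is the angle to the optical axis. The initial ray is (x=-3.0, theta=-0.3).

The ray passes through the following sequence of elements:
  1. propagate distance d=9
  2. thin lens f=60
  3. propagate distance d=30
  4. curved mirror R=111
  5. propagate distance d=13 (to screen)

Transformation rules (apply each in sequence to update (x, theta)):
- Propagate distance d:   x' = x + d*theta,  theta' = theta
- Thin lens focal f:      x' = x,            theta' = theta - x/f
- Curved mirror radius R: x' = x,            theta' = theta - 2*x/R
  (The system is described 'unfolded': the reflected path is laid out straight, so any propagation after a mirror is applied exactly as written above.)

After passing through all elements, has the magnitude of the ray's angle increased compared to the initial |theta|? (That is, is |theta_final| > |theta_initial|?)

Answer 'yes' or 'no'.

Answer: no

Derivation:
Initial: x=-3.0000 theta=-0.3000
After 1 (propagate distance d=9): x=-5.7000 theta=-0.3000
After 2 (thin lens f=60): x=-5.7000 theta=-0.2050
After 3 (propagate distance d=30): x=-11.8500 theta=-0.2050
After 4 (curved mirror R=111): x=-11.8500 theta=63/7400 (≈0.0085)
After 5 (propagate distance d=13 (to screen)): x=-86871/7400 (≈-11.7393) theta=63/7400 (≈0.0085)
|theta_initial|=0.3000 |theta_final|=63/7400 (≈0.0085) -> not increased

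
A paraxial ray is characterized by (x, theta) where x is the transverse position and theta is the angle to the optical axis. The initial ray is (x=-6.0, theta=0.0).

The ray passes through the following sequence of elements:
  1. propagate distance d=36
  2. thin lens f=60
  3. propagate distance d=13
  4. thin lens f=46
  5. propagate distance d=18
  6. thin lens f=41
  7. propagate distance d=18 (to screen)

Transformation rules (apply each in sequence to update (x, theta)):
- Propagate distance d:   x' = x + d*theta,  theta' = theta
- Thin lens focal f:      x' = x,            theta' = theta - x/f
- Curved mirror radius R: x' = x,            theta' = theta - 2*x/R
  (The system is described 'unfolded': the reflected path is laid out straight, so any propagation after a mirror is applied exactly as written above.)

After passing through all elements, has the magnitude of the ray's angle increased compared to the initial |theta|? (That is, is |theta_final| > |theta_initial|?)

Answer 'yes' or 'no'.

Initial: x=-6.0000 theta=0.0000
After 1 (propagate distance d=36): x=-6.0000 theta=0.0000
After 2 (thin lens f=60): x=-6.0000 theta=0.1000
After 3 (propagate distance d=13): x=-4.7000 theta=0.1000
After 4 (thin lens f=46): x=-4.7000 theta=93/460 (≈0.2022)
After 5 (propagate distance d=18): x=-122/115 (≈-1.0609) theta=93/460 (≈0.2022)
After 6 (thin lens f=41): x=-122/115 (≈-1.0609) theta=187/820 (≈0.2280)
After 7 (propagate distance d=18 (to screen)): x=5741/1886 (≈3.0440) theta=187/820 (≈0.2280)
|theta_initial|=0.0000 |theta_final|=187/820 (≈0.2280) -> increased

Answer: yes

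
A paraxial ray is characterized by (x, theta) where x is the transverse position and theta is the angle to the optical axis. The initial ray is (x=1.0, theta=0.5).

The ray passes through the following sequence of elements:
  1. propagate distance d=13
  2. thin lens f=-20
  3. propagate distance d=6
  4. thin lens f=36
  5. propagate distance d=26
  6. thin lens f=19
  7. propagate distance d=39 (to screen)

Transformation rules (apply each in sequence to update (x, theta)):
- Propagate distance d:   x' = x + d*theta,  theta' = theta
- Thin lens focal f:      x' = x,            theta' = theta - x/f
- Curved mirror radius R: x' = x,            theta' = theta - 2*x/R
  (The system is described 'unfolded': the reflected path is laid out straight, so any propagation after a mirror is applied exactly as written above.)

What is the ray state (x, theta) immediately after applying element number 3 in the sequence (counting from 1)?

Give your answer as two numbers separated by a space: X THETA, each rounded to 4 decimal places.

Answer: 12.7500 0.8750

Derivation:
Initial: x=1.0000 theta=0.5000
After 1 (propagate distance d=13): x=7.5000 theta=0.5000
After 2 (thin lens f=-20): x=7.5000 theta=0.8750
After 3 (propagate distance d=6): x=12.7500 theta=0.8750
Rounded to 4 decimal places: x = 12.7500, theta = 0.8750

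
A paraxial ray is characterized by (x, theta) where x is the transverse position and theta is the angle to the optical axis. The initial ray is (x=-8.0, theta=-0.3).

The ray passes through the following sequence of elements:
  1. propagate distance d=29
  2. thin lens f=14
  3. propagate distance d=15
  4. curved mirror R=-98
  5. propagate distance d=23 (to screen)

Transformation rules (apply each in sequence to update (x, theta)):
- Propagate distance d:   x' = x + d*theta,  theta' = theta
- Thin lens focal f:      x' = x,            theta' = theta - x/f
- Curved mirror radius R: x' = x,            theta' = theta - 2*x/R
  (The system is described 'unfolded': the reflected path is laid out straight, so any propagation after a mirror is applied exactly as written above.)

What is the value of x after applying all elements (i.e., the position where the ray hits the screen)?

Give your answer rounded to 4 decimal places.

Initial: x=-8.0000 theta=-0.3000
After 1 (propagate distance d=29): x=-16.7000 theta=-0.3000
After 2 (thin lens f=14): x=-16.7000 theta=25/28 (≈0.8929)
After 3 (propagate distance d=15): x=-463/140 (≈-3.3071) theta=25/28 (≈0.8929)
After 4 (curved mirror R=-98): x=-463/140 (≈-3.3071) theta=2831/3430 (≈0.8254)
After 5 (propagate distance d=23 (to screen)): x=107539/6860 (≈15.6762) theta=2831/3430 (≈0.8254)
Rounded to 4 decimal places: x = 15.6762

Answer: 15.6762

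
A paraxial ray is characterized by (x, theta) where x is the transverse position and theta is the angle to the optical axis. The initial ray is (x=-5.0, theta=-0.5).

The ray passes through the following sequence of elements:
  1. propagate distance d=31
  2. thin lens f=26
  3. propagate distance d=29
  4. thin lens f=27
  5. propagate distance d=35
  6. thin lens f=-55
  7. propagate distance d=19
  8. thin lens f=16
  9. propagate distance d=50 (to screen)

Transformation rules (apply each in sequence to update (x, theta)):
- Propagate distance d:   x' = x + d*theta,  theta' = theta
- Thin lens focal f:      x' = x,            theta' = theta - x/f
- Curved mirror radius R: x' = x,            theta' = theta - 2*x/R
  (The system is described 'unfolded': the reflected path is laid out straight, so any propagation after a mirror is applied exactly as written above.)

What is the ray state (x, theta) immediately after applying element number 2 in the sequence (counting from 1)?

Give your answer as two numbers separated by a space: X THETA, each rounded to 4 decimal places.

Initial: x=-5.0000 theta=-0.5000
After 1 (propagate distance d=31): x=-20.5000 theta=-0.5000
After 2 (thin lens f=26): x=-20.5000 theta=15/52 (≈0.2885)
Rounded to 4 decimal places: x = -20.5000, theta = 0.2885

Answer: -20.5000 0.2885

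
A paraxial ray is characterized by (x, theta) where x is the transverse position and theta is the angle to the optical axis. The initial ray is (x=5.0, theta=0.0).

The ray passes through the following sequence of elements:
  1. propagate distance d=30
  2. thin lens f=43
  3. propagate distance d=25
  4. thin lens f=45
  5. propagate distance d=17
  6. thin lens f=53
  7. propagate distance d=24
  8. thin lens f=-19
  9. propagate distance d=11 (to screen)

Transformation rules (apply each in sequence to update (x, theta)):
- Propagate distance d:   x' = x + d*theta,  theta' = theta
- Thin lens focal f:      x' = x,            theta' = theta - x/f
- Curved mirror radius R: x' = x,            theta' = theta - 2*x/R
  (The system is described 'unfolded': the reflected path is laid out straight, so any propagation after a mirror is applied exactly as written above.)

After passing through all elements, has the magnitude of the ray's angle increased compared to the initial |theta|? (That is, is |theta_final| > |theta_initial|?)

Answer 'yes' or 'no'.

Initial: x=5.0000 theta=0.0000
After 1 (propagate distance d=30): x=5.0000 theta=0.0000
After 2 (thin lens f=43): x=5.0000 theta=-5/43 (≈-0.1163)
After 3 (propagate distance d=25): x=90/43 (≈2.0930) theta=-5/43 (≈-0.1163)
After 4 (thin lens f=45): x=90/43 (≈2.0930) theta=-7/43 (≈-0.1628)
After 5 (propagate distance d=17): x=-29/43 (≈-0.6744) theta=-7/43 (≈-0.1628)
After 6 (thin lens f=53): x=-29/43 (≈-0.6744) theta=-342/2279 (≈-0.1501)
After 7 (propagate distance d=24): x=-9745/2279 (≈-4.2760) theta=-342/2279 (≈-0.1501)
After 8 (thin lens f=-19): x=-9745/2279 (≈-4.2760) theta=-16243/43301 (≈-0.3751)
After 9 (propagate distance d=11 (to screen)): x=-363828/43301 (≈-8.4023) theta=-16243/43301 (≈-0.3751)
|theta_initial|=0.0000 |theta_final|=16243/43301 (≈0.3751) -> increased

Answer: yes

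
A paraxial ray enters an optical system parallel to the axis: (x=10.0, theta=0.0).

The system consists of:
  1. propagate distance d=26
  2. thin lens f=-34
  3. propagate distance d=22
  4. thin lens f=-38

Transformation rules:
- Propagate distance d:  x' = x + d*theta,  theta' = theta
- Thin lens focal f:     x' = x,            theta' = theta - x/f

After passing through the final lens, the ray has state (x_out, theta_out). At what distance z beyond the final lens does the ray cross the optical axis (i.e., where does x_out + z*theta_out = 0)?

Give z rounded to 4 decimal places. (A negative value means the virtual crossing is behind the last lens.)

Initial: x=10.0000 theta=0.0000
After 1 (propagate distance d=26): x=10.0000 theta=0.0000
After 2 (thin lens f=-34): x=10.0000 theta=5/17 (≈0.2941)
After 3 (propagate distance d=22): x=280/17 (≈16.4706) theta=5/17 (≈0.2941)
After 4 (thin lens f=-38): x=280/17 (≈16.4706) theta=235/323 (≈0.7276)
z_focus = -x_out/theta_out = -(280/17)/(235/323) = -1064/47 ≈ -22.6383
Rounded to 4 decimal places: z = -22.6383

Answer: -22.6383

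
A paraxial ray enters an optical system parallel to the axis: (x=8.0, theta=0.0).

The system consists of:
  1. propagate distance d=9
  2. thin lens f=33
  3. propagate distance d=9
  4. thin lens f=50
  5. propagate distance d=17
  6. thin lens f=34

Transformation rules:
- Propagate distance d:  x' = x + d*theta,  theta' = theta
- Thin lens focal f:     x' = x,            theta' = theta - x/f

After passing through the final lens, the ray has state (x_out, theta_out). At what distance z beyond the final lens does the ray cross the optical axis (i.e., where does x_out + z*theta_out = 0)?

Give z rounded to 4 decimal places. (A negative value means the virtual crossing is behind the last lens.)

Initial: x=8.0000 theta=0.0000
After 1 (propagate distance d=9): x=8.0000 theta=0.0000
After 2 (thin lens f=33): x=8.0000 theta=-8/33 (≈-0.2424)
After 3 (propagate distance d=9): x=64/11 (≈5.8182) theta=-8/33 (≈-0.2424)
After 4 (thin lens f=50): x=64/11 (≈5.8182) theta=-296/825 (≈-0.3588)
After 5 (propagate distance d=17): x=-232/825 (≈-0.2812) theta=-296/825 (≈-0.3588)
After 6 (thin lens f=34): x=-232/825 (≈-0.2812) theta=-4916/14025 (≈-0.3505)
z_focus = -x_out/theta_out = -(-232/825)/(-4916/14025) = -986/1229 ≈ -0.8023
Rounded to 4 decimal places: z = -0.8023

Answer: -0.8023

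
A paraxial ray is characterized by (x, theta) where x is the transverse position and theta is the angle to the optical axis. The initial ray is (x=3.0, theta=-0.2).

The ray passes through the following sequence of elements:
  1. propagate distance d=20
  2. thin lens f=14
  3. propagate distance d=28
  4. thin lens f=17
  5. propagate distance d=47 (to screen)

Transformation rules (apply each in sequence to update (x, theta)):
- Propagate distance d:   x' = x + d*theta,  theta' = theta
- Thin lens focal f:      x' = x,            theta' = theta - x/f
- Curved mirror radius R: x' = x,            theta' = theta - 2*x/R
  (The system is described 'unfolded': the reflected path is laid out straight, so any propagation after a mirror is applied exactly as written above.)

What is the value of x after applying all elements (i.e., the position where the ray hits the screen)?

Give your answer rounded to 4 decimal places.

Initial: x=3.0000 theta=-0.2000
After 1 (propagate distance d=20): x=-1.0000 theta=-0.2000
After 2 (thin lens f=14): x=-1.0000 theta=-9/70 (≈-0.1286)
After 3 (propagate distance d=28): x=-4.6000 theta=-9/70 (≈-0.1286)
After 4 (thin lens f=17): x=-4.6000 theta=169/1190 (≈0.1420)
After 5 (propagate distance d=47 (to screen)): x=2469/1190 (≈2.0748) theta=169/1190 (≈0.1420)
Rounded to 4 decimal places: x = 2.0748

Answer: 2.0748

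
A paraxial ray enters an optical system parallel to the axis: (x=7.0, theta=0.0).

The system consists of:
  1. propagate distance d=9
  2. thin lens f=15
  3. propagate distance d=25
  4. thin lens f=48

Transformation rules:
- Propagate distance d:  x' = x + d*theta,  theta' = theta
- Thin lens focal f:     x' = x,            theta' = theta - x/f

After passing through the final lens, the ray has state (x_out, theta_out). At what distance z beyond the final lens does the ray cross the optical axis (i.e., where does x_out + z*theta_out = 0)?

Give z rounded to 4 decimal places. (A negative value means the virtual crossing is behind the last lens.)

Answer: -12.6316

Derivation:
Initial: x=7.0000 theta=0.0000
After 1 (propagate distance d=9): x=7.0000 theta=0.0000
After 2 (thin lens f=15): x=7.0000 theta=-7/15 (≈-0.4667)
After 3 (propagate distance d=25): x=-14/3 (≈-4.6667) theta=-7/15 (≈-0.4667)
After 4 (thin lens f=48): x=-14/3 (≈-4.6667) theta=-133/360 (≈-0.3694)
z_focus = -x_out/theta_out = -(-14/3)/(-133/360) = -240/19 ≈ -12.6316
Rounded to 4 decimal places: z = -12.6316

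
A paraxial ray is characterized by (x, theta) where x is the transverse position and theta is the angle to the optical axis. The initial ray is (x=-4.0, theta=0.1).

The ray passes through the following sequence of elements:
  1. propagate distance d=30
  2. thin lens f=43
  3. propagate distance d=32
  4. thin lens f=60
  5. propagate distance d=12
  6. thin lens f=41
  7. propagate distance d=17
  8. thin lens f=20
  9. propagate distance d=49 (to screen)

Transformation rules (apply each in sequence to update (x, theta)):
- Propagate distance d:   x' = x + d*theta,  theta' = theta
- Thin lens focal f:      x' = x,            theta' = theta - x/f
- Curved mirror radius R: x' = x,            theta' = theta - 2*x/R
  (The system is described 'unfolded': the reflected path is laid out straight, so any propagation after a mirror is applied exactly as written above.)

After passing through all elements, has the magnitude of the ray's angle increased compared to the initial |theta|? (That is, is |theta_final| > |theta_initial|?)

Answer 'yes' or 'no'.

Answer: yes

Derivation:
Initial: x=-4.0000 theta=0.1000
After 1 (propagate distance d=30): x=-1.0000 theta=0.1000
After 2 (thin lens f=43): x=-1.0000 theta=53/430 (≈0.1233)
After 3 (propagate distance d=32): x=633/215 (≈2.9442) theta=53/430 (≈0.1233)
After 4 (thin lens f=60): x=633/215 (≈2.9442) theta=319/4300 (≈0.0742)
After 5 (propagate distance d=12): x=4122/1075 (≈3.8344) theta=319/4300 (≈0.0742)
After 6 (thin lens f=41): x=4122/1075 (≈3.8344) theta=-3409/176300 (≈-0.0193)
After 7 (propagate distance d=17): x=123611/35260 (≈3.5057) theta=-3409/176300 (≈-0.0193)
After 8 (thin lens f=20): x=123611/35260 (≈3.5057) theta=-137247/705200 (≈-0.1946)
After 9 (propagate distance d=49 (to screen)): x=-4252883/705200 (≈-6.0307) theta=-137247/705200 (≈-0.1946)
|theta_initial|=0.1000 |theta_final|=137247/705200 (≈0.1946) -> increased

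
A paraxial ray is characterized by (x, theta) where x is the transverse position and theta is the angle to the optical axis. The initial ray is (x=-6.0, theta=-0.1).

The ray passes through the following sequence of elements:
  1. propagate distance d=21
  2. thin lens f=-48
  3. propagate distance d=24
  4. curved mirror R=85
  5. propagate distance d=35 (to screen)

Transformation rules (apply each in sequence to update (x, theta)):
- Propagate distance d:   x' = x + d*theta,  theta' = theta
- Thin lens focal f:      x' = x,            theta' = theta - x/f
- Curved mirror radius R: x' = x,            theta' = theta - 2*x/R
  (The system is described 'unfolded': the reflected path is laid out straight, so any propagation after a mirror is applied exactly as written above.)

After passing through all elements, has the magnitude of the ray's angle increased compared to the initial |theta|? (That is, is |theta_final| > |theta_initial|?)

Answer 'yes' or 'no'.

Initial: x=-6.0000 theta=-0.1000
After 1 (propagate distance d=21): x=-8.1000 theta=-0.1000
After 2 (thin lens f=-48): x=-8.1000 theta=-43/160 (≈-0.2688)
After 3 (propagate distance d=24): x=-14.5500 theta=-43/160 (≈-0.2688)
After 4 (curved mirror R=85): x=-14.5500 theta=1001/13600 (≈0.0736)
After 5 (propagate distance d=35 (to screen)): x=-32569/2720 (≈-11.9739) theta=1001/13600 (≈0.0736)
|theta_initial|=0.1000 |theta_final|=1001/13600 (≈0.0736) -> not increased

Answer: no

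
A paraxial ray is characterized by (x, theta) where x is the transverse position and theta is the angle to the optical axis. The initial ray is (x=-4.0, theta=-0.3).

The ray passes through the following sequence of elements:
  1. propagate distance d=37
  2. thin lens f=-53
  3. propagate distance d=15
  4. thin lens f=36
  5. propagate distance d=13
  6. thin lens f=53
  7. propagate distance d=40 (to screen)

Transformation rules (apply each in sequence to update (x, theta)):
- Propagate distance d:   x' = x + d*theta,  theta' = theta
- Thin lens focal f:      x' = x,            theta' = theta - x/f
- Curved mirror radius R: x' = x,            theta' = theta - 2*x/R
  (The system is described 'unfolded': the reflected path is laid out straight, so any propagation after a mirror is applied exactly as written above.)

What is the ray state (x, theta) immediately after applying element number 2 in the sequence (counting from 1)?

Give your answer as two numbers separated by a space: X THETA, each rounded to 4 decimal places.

Initial: x=-4.0000 theta=-0.3000
After 1 (propagate distance d=37): x=-15.1000 theta=-0.3000
After 2 (thin lens f=-53): x=-15.1000 theta=-31/53 (≈-0.5849)
Rounded to 4 decimal places: x = -15.1000, theta = -0.5849

Answer: -15.1000 -0.5849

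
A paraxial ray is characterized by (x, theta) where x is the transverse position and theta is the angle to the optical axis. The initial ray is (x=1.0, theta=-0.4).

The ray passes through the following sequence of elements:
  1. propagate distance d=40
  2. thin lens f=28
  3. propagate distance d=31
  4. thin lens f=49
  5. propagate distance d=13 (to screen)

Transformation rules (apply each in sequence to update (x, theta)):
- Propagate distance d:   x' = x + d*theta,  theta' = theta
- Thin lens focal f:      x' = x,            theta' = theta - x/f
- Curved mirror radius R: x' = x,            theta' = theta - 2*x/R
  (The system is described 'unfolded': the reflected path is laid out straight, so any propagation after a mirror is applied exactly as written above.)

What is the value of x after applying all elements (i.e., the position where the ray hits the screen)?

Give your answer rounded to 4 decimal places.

Answer: -6.1652

Derivation:
Initial: x=1.0000 theta=-0.4000
After 1 (propagate distance d=40): x=-15.0000 theta=-0.4000
After 2 (thin lens f=28): x=-15.0000 theta=19/140 (≈0.1357)
After 3 (propagate distance d=31): x=-1511/140 (≈-10.7929) theta=19/140 (≈0.1357)
After 4 (thin lens f=49): x=-1511/140 (≈-10.7929) theta=1221/3430 (≈0.3560)
After 5 (propagate distance d=13 (to screen)): x=-42293/6860 (≈-6.1652) theta=1221/3430 (≈0.3560)
Rounded to 4 decimal places: x = -6.1652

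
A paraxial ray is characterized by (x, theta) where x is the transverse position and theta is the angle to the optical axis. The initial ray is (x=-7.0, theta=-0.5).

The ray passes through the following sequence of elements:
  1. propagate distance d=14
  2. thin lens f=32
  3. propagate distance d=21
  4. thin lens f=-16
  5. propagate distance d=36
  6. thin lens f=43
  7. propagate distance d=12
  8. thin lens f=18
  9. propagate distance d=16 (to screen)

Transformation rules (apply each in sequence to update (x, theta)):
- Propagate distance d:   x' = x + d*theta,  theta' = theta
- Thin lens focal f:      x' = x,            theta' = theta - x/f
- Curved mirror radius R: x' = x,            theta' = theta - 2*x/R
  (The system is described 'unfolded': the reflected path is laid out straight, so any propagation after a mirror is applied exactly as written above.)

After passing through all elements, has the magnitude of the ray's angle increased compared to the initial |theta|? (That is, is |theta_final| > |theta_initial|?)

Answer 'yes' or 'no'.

Initial: x=-7.0000 theta=-0.5000
After 1 (propagate distance d=14): x=-14.0000 theta=-0.5000
After 2 (thin lens f=32): x=-14.0000 theta=-0.0625
After 3 (propagate distance d=21): x=-15.3125 theta=-0.0625
After 4 (thin lens f=-16): x=-15.3125 theta=-261/256 (≈-1.0195)
After 5 (propagate distance d=36): x=-3329/64 (≈-52.0156) theta=-261/256 (≈-1.0195)
After 6 (thin lens f=43): x=-3329/64 (≈-52.0156) theta=2093/11008 (≈0.1901)
After 7 (propagate distance d=12): x=-34217/688 (≈-49.7340) theta=2093/11008 (≈0.1901)
After 8 (thin lens f=18): x=-34217/688 (≈-49.7340) theta=292573/99072 (≈2.9531)
After 9 (propagate distance d=16 (to screen)): x=-3845/1548 (≈-2.4839) theta=292573/99072 (≈2.9531)
|theta_initial|=0.5000 |theta_final|=292573/99072 (≈2.9531) -> increased

Answer: yes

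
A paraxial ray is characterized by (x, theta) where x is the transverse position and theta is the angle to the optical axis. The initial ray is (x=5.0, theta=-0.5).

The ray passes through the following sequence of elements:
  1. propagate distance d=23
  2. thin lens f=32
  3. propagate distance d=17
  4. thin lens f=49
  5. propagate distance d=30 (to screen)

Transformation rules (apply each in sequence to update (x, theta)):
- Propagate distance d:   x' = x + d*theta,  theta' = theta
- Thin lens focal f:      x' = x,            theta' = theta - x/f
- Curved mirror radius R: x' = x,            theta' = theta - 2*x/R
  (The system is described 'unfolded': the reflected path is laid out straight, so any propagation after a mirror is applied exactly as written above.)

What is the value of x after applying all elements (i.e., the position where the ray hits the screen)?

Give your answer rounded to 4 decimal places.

Initial: x=5.0000 theta=-0.5000
After 1 (propagate distance d=23): x=-6.5000 theta=-0.5000
After 2 (thin lens f=32): x=-6.5000 theta=-19/64 (≈-0.2969)
After 3 (propagate distance d=17): x=-739/64 (≈-11.5469) theta=-19/64 (≈-0.2969)
After 4 (thin lens f=49): x=-739/64 (≈-11.5469) theta=-3/49 (≈-0.0612)
After 5 (propagate distance d=30 (to screen)): x=-41971/3136 (≈-13.3836) theta=-3/49 (≈-0.0612)
Rounded to 4 decimal places: x = -13.3836

Answer: -13.3836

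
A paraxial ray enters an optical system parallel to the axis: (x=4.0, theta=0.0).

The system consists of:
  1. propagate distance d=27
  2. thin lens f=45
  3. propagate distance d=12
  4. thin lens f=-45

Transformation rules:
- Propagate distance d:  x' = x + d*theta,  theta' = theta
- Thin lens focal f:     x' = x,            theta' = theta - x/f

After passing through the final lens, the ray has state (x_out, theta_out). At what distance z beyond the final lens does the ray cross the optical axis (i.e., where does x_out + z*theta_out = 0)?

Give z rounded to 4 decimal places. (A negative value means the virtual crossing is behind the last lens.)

Initial: x=4.0000 theta=0.0000
After 1 (propagate distance d=27): x=4.0000 theta=0.0000
After 2 (thin lens f=45): x=4.0000 theta=-4/45 (≈-0.0889)
After 3 (propagate distance d=12): x=44/15 (≈2.9333) theta=-4/45 (≈-0.0889)
After 4 (thin lens f=-45): x=44/15 (≈2.9333) theta=-16/675 (≈-0.0237)
z_focus = -x_out/theta_out = -(44/15)/(-16/675) = 123.7500
Rounded to 4 decimal places: z = 123.7500

Answer: 123.7500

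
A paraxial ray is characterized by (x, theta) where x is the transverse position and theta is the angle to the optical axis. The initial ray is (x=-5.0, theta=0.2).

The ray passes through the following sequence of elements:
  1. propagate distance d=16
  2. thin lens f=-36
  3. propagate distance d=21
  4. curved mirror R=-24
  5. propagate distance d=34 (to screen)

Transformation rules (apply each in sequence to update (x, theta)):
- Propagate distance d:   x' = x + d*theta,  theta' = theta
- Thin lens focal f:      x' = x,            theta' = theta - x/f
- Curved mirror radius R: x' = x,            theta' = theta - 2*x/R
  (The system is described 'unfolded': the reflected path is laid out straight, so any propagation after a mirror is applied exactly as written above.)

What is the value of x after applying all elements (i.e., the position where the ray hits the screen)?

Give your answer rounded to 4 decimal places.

Initial: x=-5.0000 theta=0.2000
After 1 (propagate distance d=16): x=-1.8000 theta=0.2000
After 2 (thin lens f=-36): x=-1.8000 theta=0.1500
After 3 (propagate distance d=21): x=1.3500 theta=0.1500
After 4 (curved mirror R=-24): x=1.3500 theta=0.2625
After 5 (propagate distance d=34 (to screen)): x=10.2750 theta=0.2625
Rounded to 4 decimal places: x = 10.2750

Answer: 10.2750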